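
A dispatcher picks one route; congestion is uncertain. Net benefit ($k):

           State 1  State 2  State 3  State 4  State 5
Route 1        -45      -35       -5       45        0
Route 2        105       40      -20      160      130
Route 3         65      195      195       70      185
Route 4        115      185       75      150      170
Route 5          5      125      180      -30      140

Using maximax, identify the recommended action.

Route 3

Row maxima: Route 1=45, Route 2=160, Route 3=195, Route 4=185, Route 5=180
Best best-case = 195 → Route 3.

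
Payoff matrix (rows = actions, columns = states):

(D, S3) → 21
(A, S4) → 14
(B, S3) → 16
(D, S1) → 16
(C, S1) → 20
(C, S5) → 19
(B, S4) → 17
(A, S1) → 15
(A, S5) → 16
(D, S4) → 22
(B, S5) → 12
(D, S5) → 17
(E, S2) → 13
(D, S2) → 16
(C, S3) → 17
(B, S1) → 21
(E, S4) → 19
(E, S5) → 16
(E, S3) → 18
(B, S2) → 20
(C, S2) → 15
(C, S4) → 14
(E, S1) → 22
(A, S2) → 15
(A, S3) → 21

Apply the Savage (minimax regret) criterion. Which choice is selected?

Column bests: S1=22, S2=20, S3=21, S4=22, S5=19.
A regrets: 7, 5, 0, 8, 3 → max 8
B regrets: 1, 0, 5, 5, 7 → max 7
C regrets: 2, 5, 4, 8, 0 → max 8
D regrets: 6, 4, 0, 0, 2 → max 6
E regrets: 0, 7, 3, 3, 3 → max 7
Smallest max regret = 6 → D.

D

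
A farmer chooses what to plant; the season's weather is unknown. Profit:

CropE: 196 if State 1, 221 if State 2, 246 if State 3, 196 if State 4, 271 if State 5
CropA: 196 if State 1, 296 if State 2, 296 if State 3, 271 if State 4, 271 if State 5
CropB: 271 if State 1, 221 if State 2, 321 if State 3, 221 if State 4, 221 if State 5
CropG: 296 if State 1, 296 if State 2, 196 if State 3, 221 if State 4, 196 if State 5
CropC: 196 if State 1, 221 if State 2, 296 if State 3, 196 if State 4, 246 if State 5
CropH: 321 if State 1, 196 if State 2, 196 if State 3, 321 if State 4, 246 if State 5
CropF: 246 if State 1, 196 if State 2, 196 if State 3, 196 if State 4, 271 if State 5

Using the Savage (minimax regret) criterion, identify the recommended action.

CropB

Column bests: State 1=321, State 2=296, State 3=321, State 4=321, State 5=271.
CropE regrets: 125, 75, 75, 125, 0 → max 125
CropA regrets: 125, 0, 25, 50, 0 → max 125
CropB regrets: 50, 75, 0, 100, 50 → max 100
CropG regrets: 25, 0, 125, 100, 75 → max 125
CropC regrets: 125, 75, 25, 125, 25 → max 125
CropH regrets: 0, 100, 125, 0, 25 → max 125
CropF regrets: 75, 100, 125, 125, 0 → max 125
Smallest max regret = 100 → CropB.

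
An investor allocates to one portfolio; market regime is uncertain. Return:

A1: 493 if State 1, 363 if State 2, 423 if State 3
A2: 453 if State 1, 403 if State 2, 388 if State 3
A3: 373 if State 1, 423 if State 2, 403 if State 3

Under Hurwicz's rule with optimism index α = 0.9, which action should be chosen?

A1

A1: 0.9·493 + 0.1·363 = 480
A2: 0.9·453 + 0.1·388 = 446.5
A3: 0.9·423 + 0.1·373 = 418
Highest Hurwicz score = 480 → A1.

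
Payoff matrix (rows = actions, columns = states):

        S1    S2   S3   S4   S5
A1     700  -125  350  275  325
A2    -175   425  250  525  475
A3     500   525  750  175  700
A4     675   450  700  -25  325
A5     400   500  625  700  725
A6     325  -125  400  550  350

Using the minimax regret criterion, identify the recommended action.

Column bests: S1=700, S2=525, S3=750, S4=700, S5=725.
A1 regrets: 0, 650, 400, 425, 400 → max 650
A2 regrets: 875, 100, 500, 175, 250 → max 875
A3 regrets: 200, 0, 0, 525, 25 → max 525
A4 regrets: 25, 75, 50, 725, 400 → max 725
A5 regrets: 300, 25, 125, 0, 0 → max 300
A6 regrets: 375, 650, 350, 150, 375 → max 650
Smallest max regret = 300 → A5.

A5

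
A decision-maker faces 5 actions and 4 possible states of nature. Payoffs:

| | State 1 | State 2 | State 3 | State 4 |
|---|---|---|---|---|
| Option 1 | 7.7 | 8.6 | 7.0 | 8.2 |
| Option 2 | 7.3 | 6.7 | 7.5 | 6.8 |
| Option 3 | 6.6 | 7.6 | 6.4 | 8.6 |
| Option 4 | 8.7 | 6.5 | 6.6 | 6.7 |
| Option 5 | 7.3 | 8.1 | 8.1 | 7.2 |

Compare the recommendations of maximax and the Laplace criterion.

maximax → Option 4; laplace → Option 1 (disagree)

Row maxima: Option 1=8.6, Option 2=7.5, Option 3=8.6, Option 4=8.7, Option 5=8.1
Best best-case = 8.7 → Option 4.
Row averages: Option 1=7.875, Option 2=7.075, Option 3=7.3, Option 4=7.125, Option 5=7.675
Highest average = 7.875 → Option 1.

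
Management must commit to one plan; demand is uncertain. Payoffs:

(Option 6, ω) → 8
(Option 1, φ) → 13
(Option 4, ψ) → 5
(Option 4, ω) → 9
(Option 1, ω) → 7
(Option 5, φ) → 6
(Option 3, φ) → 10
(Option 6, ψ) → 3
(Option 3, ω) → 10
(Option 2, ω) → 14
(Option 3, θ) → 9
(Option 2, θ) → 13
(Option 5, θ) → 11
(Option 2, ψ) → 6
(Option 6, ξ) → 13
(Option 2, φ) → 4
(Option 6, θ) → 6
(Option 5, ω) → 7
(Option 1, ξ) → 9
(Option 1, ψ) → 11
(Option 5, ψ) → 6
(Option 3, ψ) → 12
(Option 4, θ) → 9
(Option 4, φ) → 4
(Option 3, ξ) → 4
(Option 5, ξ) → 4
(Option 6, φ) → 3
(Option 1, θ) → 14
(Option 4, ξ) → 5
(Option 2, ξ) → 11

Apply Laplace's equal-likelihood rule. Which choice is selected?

Row averages: Option 1=10.8, Option 2=9.6, Option 3=9, Option 4=6.4, Option 5=6.8, Option 6=6.6
Highest average = 10.8 → Option 1.

Option 1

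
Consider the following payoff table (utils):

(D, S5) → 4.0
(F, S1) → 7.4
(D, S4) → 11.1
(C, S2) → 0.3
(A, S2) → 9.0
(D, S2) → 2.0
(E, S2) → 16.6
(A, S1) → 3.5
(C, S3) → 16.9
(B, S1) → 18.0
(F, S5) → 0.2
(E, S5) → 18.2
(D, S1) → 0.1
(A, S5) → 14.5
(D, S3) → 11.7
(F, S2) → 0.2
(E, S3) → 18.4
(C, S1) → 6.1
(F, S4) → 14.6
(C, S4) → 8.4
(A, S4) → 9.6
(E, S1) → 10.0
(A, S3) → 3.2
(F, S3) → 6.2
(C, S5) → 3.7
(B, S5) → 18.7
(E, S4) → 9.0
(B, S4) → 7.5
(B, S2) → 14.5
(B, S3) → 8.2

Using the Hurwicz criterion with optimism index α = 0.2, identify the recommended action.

A: 0.2·14.5 + 0.8·3.2 = 5.46
B: 0.2·18.7 + 0.8·7.5 = 9.74
C: 0.2·16.9 + 0.8·0.3 = 3.62
D: 0.2·11.7 + 0.8·0.1 = 2.42
E: 0.2·18.4 + 0.8·9.0 = 10.88
F: 0.2·14.6 + 0.8·0.2 = 3.08
Highest Hurwicz score = 10.88 → E.

E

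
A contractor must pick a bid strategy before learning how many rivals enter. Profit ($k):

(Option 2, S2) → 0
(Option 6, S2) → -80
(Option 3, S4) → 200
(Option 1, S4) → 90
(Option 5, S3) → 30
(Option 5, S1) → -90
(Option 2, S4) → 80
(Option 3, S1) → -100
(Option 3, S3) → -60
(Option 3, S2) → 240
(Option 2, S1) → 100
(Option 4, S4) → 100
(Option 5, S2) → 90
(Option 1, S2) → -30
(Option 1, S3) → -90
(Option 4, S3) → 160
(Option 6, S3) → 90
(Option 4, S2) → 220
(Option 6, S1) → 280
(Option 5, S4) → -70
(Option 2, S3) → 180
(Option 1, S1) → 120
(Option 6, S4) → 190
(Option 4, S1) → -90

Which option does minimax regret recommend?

Option 2

Column bests: S1=280, S2=240, S3=180, S4=200.
Option 1 regrets: 160, 270, 270, 110 → max 270
Option 2 regrets: 180, 240, 0, 120 → max 240
Option 3 regrets: 380, 0, 240, 0 → max 380
Option 4 regrets: 370, 20, 20, 100 → max 370
Option 5 regrets: 370, 150, 150, 270 → max 370
Option 6 regrets: 0, 320, 90, 10 → max 320
Smallest max regret = 240 → Option 2.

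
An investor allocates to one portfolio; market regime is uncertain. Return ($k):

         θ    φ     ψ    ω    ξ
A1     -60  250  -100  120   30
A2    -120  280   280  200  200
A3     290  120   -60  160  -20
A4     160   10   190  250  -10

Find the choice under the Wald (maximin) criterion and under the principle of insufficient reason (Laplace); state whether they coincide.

Row minima: A1=-100, A2=-120, A3=-60, A4=-10
Best worst-case = -10 → A4.
Row averages: A1=48, A2=168, A3=98, A4=120
Highest average = 168 → A2.

maximin → A4; laplace → A2 (disagree)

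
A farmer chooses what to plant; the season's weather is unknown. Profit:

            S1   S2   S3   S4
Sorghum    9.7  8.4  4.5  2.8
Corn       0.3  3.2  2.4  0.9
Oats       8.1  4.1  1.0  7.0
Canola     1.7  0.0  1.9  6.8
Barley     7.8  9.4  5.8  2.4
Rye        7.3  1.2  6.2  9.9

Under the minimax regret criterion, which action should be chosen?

Column bests: S1=9.7, S2=9.4, S3=6.2, S4=9.9.
Sorghum regrets: 0.0, 1.0, 1.7, 7.1 → max 7.1
Corn regrets: 9.4, 6.2, 3.8, 9.0 → max 9.4
Oats regrets: 1.6, 5.3, 5.2, 2.9 → max 5.3
Canola regrets: 8.0, 9.4, 4.3, 3.1 → max 9.4
Barley regrets: 1.9, 0.0, 0.4, 7.5 → max 7.5
Rye regrets: 2.4, 8.2, 0.0, 0.0 → max 8.2
Smallest max regret = 5.3 → Oats.

Oats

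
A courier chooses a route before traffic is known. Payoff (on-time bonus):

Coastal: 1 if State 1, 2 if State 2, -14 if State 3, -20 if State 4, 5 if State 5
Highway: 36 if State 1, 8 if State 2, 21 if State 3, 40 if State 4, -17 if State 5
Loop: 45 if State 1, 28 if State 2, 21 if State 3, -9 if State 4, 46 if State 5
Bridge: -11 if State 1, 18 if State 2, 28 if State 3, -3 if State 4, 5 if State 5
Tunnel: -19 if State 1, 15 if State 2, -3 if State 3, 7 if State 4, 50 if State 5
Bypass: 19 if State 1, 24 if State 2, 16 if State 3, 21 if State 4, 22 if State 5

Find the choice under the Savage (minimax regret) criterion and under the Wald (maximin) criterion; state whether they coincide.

minimax regret → Bypass; maximin → Bypass (agree)

Column bests: State 1=45, State 2=28, State 3=28, State 4=40, State 5=50.
Coastal regrets: 44, 26, 42, 60, 45 → max 60
Highway regrets: 9, 20, 7, 0, 67 → max 67
Loop regrets: 0, 0, 7, 49, 4 → max 49
Bridge regrets: 56, 10, 0, 43, 45 → max 56
Tunnel regrets: 64, 13, 31, 33, 0 → max 64
Bypass regrets: 26, 4, 12, 19, 28 → max 28
Smallest max regret = 28 → Bypass.
Row minima: Coastal=-20, Highway=-17, Loop=-9, Bridge=-11, Tunnel=-19, Bypass=16
Best worst-case = 16 → Bypass.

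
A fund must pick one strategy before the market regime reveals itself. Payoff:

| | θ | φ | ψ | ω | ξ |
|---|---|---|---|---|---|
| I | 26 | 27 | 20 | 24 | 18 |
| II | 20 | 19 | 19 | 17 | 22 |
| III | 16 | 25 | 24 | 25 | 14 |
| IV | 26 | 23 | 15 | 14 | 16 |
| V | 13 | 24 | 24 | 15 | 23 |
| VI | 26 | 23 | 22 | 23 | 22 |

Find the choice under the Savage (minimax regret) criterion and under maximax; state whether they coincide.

Column bests: θ=26, φ=27, ψ=24, ω=25, ξ=23.
I regrets: 0, 0, 4, 1, 5 → max 5
II regrets: 6, 8, 5, 8, 1 → max 8
III regrets: 10, 2, 0, 0, 9 → max 10
IV regrets: 0, 4, 9, 11, 7 → max 11
V regrets: 13, 3, 0, 10, 0 → max 13
VI regrets: 0, 4, 2, 2, 1 → max 4
Smallest max regret = 4 → VI.
Row maxima: I=27, II=22, III=25, IV=26, V=24, VI=26
Best best-case = 27 → I.

minimax regret → VI; maximax → I (disagree)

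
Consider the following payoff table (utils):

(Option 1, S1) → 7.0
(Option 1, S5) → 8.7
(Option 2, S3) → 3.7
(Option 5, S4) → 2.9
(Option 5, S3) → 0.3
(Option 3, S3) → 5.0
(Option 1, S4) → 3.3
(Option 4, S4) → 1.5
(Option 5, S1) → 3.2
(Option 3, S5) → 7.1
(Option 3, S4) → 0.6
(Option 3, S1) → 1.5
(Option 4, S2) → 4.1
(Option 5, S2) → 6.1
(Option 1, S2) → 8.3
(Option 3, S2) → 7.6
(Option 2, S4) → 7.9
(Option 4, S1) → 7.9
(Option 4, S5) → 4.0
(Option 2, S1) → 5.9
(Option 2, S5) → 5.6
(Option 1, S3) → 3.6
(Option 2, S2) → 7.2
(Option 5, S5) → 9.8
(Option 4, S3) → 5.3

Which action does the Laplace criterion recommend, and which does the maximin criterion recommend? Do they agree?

laplace → Option 1; maximin → Option 2 (disagree)

Row averages: Option 1=6.18, Option 2=6.06, Option 3=4.36, Option 4=4.56, Option 5=4.46
Highest average = 6.18 → Option 1.
Row minima: Option 1=3.3, Option 2=3.7, Option 3=0.6, Option 4=1.5, Option 5=0.3
Best worst-case = 3.7 → Option 2.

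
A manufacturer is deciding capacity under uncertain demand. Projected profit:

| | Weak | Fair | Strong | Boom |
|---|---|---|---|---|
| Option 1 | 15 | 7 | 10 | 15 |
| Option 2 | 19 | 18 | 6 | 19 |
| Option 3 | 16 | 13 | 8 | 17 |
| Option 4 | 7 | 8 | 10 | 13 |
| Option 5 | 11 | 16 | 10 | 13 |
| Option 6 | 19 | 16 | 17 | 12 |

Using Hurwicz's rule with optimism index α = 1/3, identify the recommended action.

Option 6

Option 1: 1/3·15 + 2/3·7 = 29/3
Option 2: 1/3·19 + 2/3·6 = 31/3
Option 3: 1/3·17 + 2/3·8 = 11
Option 4: 1/3·13 + 2/3·7 = 9
Option 5: 1/3·16 + 2/3·10 = 12
Option 6: 1/3·19 + 2/3·12 = 43/3
Highest Hurwicz score = 43/3 → Option 6.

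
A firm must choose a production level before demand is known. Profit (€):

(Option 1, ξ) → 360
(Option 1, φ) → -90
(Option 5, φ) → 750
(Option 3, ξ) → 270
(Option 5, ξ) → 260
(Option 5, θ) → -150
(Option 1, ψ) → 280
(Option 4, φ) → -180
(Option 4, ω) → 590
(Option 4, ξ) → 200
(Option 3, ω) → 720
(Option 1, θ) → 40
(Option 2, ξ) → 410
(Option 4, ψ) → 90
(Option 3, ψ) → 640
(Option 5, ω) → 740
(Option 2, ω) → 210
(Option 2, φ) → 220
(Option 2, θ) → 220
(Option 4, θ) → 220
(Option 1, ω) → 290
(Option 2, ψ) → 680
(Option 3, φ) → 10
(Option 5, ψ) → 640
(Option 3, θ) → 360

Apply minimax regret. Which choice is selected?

Column bests: θ=360, φ=750, ψ=680, ω=740, ξ=410.
Option 1 regrets: 320, 840, 400, 450, 50 → max 840
Option 2 regrets: 140, 530, 0, 530, 0 → max 530
Option 3 regrets: 0, 740, 40, 20, 140 → max 740
Option 4 regrets: 140, 930, 590, 150, 210 → max 930
Option 5 regrets: 510, 0, 40, 0, 150 → max 510
Smallest max regret = 510 → Option 5.

Option 5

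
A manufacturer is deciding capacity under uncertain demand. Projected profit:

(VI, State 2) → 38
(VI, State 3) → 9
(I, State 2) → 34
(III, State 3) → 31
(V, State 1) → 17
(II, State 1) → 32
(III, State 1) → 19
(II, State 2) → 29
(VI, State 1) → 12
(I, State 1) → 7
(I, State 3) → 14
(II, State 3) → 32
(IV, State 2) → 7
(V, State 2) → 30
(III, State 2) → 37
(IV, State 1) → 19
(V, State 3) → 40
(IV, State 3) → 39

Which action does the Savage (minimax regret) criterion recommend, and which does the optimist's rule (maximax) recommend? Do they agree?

minimax regret → II; maximax → V (disagree)

Column bests: State 1=32, State 2=38, State 3=40.
I regrets: 25, 4, 26 → max 26
II regrets: 0, 9, 8 → max 9
III regrets: 13, 1, 9 → max 13
IV regrets: 13, 31, 1 → max 31
V regrets: 15, 8, 0 → max 15
VI regrets: 20, 0, 31 → max 31
Smallest max regret = 9 → II.
Row maxima: I=34, II=32, III=37, IV=39, V=40, VI=38
Best best-case = 40 → V.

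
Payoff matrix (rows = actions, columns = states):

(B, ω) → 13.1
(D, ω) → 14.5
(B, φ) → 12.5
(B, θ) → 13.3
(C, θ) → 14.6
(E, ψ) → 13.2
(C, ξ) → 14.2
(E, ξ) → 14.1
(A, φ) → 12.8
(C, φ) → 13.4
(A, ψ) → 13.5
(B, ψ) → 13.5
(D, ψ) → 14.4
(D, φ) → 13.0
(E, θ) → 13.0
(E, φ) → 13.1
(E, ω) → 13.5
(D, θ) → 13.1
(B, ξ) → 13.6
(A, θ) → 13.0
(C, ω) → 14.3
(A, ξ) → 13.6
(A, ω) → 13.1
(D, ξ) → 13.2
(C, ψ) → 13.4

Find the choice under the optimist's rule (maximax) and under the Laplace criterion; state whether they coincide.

Row maxima: A=13.6, B=13.6, C=14.6, D=14.5, E=14.1
Best best-case = 14.6 → C.
Row averages: A=13.2, B=13.2, C=13.98, D=13.64, E=13.38
Highest average = 13.98 → C.

maximax → C; laplace → C (agree)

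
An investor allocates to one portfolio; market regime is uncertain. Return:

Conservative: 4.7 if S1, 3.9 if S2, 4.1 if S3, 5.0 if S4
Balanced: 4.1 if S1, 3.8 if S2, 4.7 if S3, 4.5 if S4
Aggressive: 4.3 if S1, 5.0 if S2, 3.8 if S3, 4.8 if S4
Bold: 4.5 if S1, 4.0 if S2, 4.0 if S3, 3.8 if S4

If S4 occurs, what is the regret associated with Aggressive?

0.2

Best payoff under S4 is 5.0.
Regret = 5.0 − 4.8 = 0.2.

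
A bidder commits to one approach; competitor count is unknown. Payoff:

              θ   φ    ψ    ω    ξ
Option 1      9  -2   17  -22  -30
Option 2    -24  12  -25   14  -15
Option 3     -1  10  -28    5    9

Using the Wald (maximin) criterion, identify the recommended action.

Option 2

Row minima: Option 1=-30, Option 2=-25, Option 3=-28
Best worst-case = -25 → Option 2.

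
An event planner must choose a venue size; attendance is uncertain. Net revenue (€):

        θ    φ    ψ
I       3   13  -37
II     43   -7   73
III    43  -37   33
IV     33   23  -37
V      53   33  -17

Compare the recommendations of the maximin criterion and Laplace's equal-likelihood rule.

Row minima: I=-37, II=-7, III=-37, IV=-37, V=-17
Best worst-case = -7 → II.
Row averages: I=-7, II=109/3, III=13, IV=19/3, V=23
Highest average = 109/3 → II.

maximin → II; laplace → II (agree)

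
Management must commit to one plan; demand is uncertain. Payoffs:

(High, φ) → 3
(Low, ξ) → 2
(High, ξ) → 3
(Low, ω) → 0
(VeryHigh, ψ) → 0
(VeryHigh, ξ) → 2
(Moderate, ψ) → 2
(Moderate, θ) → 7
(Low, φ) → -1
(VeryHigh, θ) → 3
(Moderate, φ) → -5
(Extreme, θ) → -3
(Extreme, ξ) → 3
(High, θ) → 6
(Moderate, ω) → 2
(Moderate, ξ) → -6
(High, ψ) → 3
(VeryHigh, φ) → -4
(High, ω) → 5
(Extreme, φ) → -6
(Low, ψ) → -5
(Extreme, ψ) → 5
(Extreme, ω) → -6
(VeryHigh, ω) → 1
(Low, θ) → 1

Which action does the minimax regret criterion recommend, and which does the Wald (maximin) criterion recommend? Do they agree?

Column bests: θ=7, φ=3, ψ=5, ω=5, ξ=3.
Low regrets: 6, 4, 10, 5, 1 → max 10
Moderate regrets: 0, 8, 3, 3, 9 → max 9
High regrets: 1, 0, 2, 0, 0 → max 2
VeryHigh regrets: 4, 7, 5, 4, 1 → max 7
Extreme regrets: 10, 9, 0, 11, 0 → max 11
Smallest max regret = 2 → High.
Row minima: Low=-5, Moderate=-6, High=3, VeryHigh=-4, Extreme=-6
Best worst-case = 3 → High.

minimax regret → High; maximin → High (agree)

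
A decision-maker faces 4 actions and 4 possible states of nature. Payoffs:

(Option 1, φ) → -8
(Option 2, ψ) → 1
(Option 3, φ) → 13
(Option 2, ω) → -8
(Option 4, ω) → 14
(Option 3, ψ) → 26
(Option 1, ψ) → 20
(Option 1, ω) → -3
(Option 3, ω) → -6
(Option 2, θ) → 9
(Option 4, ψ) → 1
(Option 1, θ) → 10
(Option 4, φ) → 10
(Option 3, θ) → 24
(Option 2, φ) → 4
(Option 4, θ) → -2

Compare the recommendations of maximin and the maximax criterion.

maximin → Option 4; maximax → Option 3 (disagree)

Row minima: Option 1=-8, Option 2=-8, Option 3=-6, Option 4=-2
Best worst-case = -2 → Option 4.
Row maxima: Option 1=20, Option 2=9, Option 3=26, Option 4=14
Best best-case = 26 → Option 3.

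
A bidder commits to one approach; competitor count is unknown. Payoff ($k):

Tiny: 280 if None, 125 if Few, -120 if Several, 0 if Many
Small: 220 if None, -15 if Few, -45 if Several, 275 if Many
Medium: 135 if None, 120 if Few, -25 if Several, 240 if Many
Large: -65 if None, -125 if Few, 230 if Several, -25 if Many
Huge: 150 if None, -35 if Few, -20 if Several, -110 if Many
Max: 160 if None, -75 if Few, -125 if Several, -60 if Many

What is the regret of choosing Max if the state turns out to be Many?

Best payoff under Many is 275.
Regret = 275 − (-60) = 335.

335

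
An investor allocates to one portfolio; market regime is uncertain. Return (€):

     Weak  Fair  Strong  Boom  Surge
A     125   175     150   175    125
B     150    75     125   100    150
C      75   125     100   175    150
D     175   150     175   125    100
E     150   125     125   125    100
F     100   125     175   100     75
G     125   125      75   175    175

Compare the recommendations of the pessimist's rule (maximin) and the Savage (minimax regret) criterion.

Row minima: A=125, B=75, C=75, D=100, E=100, F=75, G=75
Best worst-case = 125 → A.
Column bests: Weak=175, Fair=175, Strong=175, Boom=175, Surge=175.
A regrets: 50, 0, 25, 0, 50 → max 50
B regrets: 25, 100, 50, 75, 25 → max 100
C regrets: 100, 50, 75, 0, 25 → max 100
D regrets: 0, 25, 0, 50, 75 → max 75
E regrets: 25, 50, 50, 50, 75 → max 75
F regrets: 75, 50, 0, 75, 100 → max 100
G regrets: 50, 50, 100, 0, 0 → max 100
Smallest max regret = 50 → A.

maximin → A; minimax regret → A (agree)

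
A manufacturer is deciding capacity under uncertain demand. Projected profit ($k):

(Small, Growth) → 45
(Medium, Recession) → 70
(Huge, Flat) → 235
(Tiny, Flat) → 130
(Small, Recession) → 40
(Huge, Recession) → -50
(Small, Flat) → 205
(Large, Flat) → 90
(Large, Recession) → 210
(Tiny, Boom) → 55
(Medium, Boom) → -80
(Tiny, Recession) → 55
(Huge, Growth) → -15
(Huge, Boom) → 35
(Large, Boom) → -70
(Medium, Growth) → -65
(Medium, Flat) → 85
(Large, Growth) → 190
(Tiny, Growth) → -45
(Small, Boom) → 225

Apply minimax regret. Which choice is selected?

Column bests: Recession=210, Flat=235, Growth=190, Boom=225.
Tiny regrets: 155, 105, 235, 170 → max 235
Small regrets: 170, 30, 145, 0 → max 170
Medium regrets: 140, 150, 255, 305 → max 305
Large regrets: 0, 145, 0, 295 → max 295
Huge regrets: 260, 0, 205, 190 → max 260
Smallest max regret = 170 → Small.

Small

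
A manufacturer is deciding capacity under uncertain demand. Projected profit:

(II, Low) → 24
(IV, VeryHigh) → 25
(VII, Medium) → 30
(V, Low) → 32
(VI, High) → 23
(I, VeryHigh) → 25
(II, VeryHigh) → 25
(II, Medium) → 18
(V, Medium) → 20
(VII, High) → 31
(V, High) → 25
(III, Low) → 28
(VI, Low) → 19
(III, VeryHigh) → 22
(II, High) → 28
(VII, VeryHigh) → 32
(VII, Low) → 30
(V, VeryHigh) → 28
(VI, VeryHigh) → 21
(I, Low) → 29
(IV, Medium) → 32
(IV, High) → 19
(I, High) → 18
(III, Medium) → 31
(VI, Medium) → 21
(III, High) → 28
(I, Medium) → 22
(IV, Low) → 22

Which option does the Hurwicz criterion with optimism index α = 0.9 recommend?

I: 0.9·29 + 0.1·18 = 27.9
II: 0.9·28 + 0.1·18 = 27
III: 0.9·31 + 0.1·22 = 30.1
IV: 0.9·32 + 0.1·19 = 30.7
V: 0.9·32 + 0.1·20 = 30.8
VI: 0.9·23 + 0.1·19 = 22.6
VII: 0.9·32 + 0.1·30 = 31.8
Highest Hurwicz score = 31.8 → VII.

VII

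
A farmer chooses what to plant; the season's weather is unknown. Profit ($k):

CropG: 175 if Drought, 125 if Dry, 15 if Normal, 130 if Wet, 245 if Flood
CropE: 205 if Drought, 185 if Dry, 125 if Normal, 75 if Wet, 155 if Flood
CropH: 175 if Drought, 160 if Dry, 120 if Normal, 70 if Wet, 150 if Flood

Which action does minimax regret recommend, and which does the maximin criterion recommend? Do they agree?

minimax regret → CropE; maximin → CropE (agree)

Column bests: Drought=205, Dry=185, Normal=125, Wet=130, Flood=245.
CropG regrets: 30, 60, 110, 0, 0 → max 110
CropE regrets: 0, 0, 0, 55, 90 → max 90
CropH regrets: 30, 25, 5, 60, 95 → max 95
Smallest max regret = 90 → CropE.
Row minima: CropG=15, CropE=75, CropH=70
Best worst-case = 75 → CropE.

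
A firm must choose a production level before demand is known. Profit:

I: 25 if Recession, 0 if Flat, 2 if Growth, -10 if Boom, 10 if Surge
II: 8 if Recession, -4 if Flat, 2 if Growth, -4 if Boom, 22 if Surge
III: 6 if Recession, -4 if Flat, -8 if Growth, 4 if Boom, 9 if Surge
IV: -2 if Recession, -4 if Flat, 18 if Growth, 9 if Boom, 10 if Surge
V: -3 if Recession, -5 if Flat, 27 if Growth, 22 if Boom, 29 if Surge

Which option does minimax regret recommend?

II

Column bests: Recession=25, Flat=0, Growth=27, Boom=22, Surge=29.
I regrets: 0, 0, 25, 32, 19 → max 32
II regrets: 17, 4, 25, 26, 7 → max 26
III regrets: 19, 4, 35, 18, 20 → max 35
IV regrets: 27, 4, 9, 13, 19 → max 27
V regrets: 28, 5, 0, 0, 0 → max 28
Smallest max regret = 26 → II.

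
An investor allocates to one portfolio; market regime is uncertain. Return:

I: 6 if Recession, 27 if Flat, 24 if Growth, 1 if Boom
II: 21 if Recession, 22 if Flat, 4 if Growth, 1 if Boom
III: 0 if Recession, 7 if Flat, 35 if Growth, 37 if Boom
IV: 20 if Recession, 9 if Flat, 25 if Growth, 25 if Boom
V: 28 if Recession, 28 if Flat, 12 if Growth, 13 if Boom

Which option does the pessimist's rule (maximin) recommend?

Row minima: I=1, II=1, III=0, IV=9, V=12
Best worst-case = 12 → V.

V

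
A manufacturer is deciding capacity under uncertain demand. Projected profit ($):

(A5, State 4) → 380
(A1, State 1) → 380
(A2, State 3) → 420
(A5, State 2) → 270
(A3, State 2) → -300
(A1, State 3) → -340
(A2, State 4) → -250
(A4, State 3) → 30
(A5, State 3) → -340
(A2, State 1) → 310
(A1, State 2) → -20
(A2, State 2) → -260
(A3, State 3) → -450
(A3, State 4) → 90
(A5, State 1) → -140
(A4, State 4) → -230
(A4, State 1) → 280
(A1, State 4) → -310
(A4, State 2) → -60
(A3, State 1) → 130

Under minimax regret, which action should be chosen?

Column bests: State 1=380, State 2=270, State 3=420, State 4=380.
A1 regrets: 0, 290, 760, 690 → max 760
A2 regrets: 70, 530, 0, 630 → max 630
A3 regrets: 250, 570, 870, 290 → max 870
A4 regrets: 100, 330, 390, 610 → max 610
A5 regrets: 520, 0, 760, 0 → max 760
Smallest max regret = 610 → A4.

A4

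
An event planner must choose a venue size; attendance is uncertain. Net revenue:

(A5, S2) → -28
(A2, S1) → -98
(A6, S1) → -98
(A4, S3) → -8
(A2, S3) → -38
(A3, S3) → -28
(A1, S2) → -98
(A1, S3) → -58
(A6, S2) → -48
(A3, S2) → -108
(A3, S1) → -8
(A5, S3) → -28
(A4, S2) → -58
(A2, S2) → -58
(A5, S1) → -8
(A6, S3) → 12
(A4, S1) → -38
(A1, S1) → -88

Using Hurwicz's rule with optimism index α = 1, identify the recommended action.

A6

A1: 1·(-58) + 0·(-98) = -58
A2: 1·(-38) + 0·(-98) = -38
A3: 1·(-8) + 0·(-108) = -8
A4: 1·(-8) + 0·(-58) = -8
A5: 1·(-8) + 0·(-28) = -8
A6: 1·12 + 0·(-98) = 12
Highest Hurwicz score = 12 → A6.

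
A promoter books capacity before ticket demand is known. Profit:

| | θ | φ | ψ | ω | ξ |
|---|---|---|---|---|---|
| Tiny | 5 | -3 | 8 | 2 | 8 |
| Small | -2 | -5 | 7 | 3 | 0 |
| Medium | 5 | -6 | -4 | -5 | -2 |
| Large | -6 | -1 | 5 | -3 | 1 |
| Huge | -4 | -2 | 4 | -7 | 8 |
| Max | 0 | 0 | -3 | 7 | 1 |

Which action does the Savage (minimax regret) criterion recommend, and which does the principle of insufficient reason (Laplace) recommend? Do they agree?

minimax regret → Tiny; laplace → Tiny (agree)

Column bests: θ=5, φ=0, ψ=8, ω=7, ξ=8.
Tiny regrets: 0, 3, 0, 5, 0 → max 5
Small regrets: 7, 5, 1, 4, 8 → max 8
Medium regrets: 0, 6, 12, 12, 10 → max 12
Large regrets: 11, 1, 3, 10, 7 → max 11
Huge regrets: 9, 2, 4, 14, 0 → max 14
Max regrets: 5, 0, 11, 0, 7 → max 11
Smallest max regret = 5 → Tiny.
Row averages: Tiny=4, Small=0.6, Medium=-2.4, Large=-0.8, Huge=-0.2, Max=1
Highest average = 4 → Tiny.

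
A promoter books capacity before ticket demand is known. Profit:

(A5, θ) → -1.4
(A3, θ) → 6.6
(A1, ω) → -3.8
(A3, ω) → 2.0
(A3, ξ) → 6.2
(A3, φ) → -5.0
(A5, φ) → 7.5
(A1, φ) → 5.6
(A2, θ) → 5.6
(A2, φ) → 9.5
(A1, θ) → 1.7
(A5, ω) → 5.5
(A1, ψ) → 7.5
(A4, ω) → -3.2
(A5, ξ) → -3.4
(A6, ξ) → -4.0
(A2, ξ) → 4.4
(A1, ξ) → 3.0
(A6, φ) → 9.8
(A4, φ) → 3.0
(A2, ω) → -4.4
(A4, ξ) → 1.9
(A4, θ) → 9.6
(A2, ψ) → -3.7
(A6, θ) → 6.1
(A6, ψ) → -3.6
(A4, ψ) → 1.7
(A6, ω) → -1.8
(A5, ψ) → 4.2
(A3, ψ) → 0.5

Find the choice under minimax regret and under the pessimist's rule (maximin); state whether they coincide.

minimax regret → A4; maximin → A4 (agree)

Column bests: θ=9.6, φ=9.8, ψ=7.5, ω=5.5, ξ=6.2.
A1 regrets: 7.9, 4.2, 0.0, 9.3, 3.2 → max 9.3
A2 regrets: 4.0, 0.3, 11.2, 9.9, 1.8 → max 11.2
A3 regrets: 3.0, 14.8, 7.0, 3.5, 0.0 → max 14.8
A4 regrets: 0.0, 6.8, 5.8, 8.7, 4.3 → max 8.7
A5 regrets: 11.0, 2.3, 3.3, 0.0, 9.6 → max 11.0
A6 regrets: 3.5, 0.0, 11.1, 7.3, 10.2 → max 11.1
Smallest max regret = 8.7 → A4.
Row minima: A1=-3.8, A2=-4.4, A3=-5.0, A4=-3.2, A5=-3.4, A6=-4.0
Best worst-case = -3.2 → A4.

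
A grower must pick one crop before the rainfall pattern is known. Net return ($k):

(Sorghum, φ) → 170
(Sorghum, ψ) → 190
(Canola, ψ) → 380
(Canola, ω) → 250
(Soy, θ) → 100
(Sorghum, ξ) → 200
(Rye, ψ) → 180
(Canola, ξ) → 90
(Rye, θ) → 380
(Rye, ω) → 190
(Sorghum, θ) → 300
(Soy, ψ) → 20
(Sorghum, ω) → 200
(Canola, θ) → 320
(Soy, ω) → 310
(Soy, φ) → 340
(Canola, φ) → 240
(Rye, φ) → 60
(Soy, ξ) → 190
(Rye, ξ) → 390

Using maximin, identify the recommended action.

Row minima: Soy=20, Sorghum=170, Canola=90, Rye=60
Best worst-case = 170 → Sorghum.

Sorghum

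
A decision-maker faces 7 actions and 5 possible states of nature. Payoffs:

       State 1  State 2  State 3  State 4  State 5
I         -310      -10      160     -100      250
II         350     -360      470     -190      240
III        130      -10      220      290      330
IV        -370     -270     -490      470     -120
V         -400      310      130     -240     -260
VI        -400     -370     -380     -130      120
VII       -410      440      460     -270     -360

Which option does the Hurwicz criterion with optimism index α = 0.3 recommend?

I: 0.3·250 + 0.7·(-310) = -142
II: 0.3·470 + 0.7·(-360) = -111
III: 0.3·330 + 0.7·(-10) = 92
IV: 0.3·470 + 0.7·(-490) = -202
V: 0.3·310 + 0.7·(-400) = -187
VI: 0.3·120 + 0.7·(-400) = -244
VII: 0.3·460 + 0.7·(-410) = -149
Highest Hurwicz score = 92 → III.

III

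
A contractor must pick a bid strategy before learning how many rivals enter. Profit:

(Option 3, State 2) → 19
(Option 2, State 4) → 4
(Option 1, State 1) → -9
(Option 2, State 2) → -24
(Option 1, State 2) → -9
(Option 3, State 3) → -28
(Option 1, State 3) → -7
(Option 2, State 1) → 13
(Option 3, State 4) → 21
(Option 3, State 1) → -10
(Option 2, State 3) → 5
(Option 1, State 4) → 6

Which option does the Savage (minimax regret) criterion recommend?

Option 1

Column bests: State 1=13, State 2=19, State 3=5, State 4=21.
Option 1 regrets: 22, 28, 12, 15 → max 28
Option 2 regrets: 0, 43, 0, 17 → max 43
Option 3 regrets: 23, 0, 33, 0 → max 33
Smallest max regret = 28 → Option 1.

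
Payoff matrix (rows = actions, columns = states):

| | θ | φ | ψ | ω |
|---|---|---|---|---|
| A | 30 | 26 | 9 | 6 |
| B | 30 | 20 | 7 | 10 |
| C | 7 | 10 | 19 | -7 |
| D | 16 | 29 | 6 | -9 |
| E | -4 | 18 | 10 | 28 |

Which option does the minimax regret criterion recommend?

Column bests: θ=30, φ=29, ψ=19, ω=28.
A regrets: 0, 3, 10, 22 → max 22
B regrets: 0, 9, 12, 18 → max 18
C regrets: 23, 19, 0, 35 → max 35
D regrets: 14, 0, 13, 37 → max 37
E regrets: 34, 11, 9, 0 → max 34
Smallest max regret = 18 → B.

B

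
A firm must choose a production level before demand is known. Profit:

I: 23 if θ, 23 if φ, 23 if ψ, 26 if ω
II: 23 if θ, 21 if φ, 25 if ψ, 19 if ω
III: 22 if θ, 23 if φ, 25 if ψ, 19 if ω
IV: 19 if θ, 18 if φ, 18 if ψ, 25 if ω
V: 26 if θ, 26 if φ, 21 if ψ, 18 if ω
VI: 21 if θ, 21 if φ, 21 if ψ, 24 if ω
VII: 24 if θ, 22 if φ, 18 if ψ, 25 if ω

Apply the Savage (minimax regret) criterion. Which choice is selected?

I

Column bests: θ=26, φ=26, ψ=25, ω=26.
I regrets: 3, 3, 2, 0 → max 3
II regrets: 3, 5, 0, 7 → max 7
III regrets: 4, 3, 0, 7 → max 7
IV regrets: 7, 8, 7, 1 → max 8
V regrets: 0, 0, 4, 8 → max 8
VI regrets: 5, 5, 4, 2 → max 5
VII regrets: 2, 4, 7, 1 → max 7
Smallest max regret = 3 → I.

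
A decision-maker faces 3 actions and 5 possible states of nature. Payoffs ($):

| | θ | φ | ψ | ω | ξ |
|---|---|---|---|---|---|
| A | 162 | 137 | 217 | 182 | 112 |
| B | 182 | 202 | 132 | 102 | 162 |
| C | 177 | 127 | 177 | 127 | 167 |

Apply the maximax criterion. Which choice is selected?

A

Row maxima: A=217, B=202, C=177
Best best-case = 217 → A.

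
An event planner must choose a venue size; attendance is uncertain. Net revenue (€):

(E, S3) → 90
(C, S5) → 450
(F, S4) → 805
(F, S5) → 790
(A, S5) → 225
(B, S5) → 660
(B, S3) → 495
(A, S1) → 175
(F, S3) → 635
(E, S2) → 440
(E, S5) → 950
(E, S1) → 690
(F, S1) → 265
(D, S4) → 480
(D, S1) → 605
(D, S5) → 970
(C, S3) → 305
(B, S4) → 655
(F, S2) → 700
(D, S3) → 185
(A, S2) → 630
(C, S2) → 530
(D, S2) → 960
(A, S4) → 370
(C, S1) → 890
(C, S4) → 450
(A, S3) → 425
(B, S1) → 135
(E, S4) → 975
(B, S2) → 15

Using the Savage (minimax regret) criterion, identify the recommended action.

Column bests: S1=890, S2=960, S3=635, S4=975, S5=970.
A regrets: 715, 330, 210, 605, 745 → max 745
B regrets: 755, 945, 140, 320, 310 → max 945
C regrets: 0, 430, 330, 525, 520 → max 525
D regrets: 285, 0, 450, 495, 0 → max 495
E regrets: 200, 520, 545, 0, 20 → max 545
F regrets: 625, 260, 0, 170, 180 → max 625
Smallest max regret = 495 → D.

D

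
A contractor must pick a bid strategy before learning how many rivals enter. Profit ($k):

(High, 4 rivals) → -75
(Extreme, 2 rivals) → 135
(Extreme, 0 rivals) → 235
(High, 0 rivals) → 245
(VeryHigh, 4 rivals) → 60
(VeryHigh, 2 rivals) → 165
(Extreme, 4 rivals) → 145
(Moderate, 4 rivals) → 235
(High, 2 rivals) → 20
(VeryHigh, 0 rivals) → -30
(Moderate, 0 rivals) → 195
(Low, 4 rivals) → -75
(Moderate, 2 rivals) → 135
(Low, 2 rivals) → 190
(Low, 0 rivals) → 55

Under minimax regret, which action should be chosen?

Column bests: 0 rivals=245, 2 rivals=190, 4 rivals=235.
Low regrets: 190, 0, 310 → max 310
Moderate regrets: 50, 55, 0 → max 55
High regrets: 0, 170, 310 → max 310
VeryHigh regrets: 275, 25, 175 → max 275
Extreme regrets: 10, 55, 90 → max 90
Smallest max regret = 55 → Moderate.

Moderate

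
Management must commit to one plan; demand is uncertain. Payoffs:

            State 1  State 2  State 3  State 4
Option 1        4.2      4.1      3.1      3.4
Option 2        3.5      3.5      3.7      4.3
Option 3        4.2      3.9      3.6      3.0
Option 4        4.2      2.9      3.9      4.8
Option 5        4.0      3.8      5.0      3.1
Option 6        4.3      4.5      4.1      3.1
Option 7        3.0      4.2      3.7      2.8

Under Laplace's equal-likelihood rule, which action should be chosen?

Option 6

Row averages: Option 1=3.7, Option 2=3.75, Option 3=3.675, Option 4=3.95, Option 5=3.975, Option 6=4, Option 7=3.425
Highest average = 4 → Option 6.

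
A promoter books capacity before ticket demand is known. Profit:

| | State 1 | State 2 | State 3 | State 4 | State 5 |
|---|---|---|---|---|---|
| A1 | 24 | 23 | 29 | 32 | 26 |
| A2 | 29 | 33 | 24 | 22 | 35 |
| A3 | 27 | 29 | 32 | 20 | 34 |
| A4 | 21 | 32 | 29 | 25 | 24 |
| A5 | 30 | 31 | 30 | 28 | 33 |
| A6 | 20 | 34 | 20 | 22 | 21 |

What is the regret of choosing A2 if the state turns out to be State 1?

Best payoff under State 1 is 30.
Regret = 30 − 29 = 1.

1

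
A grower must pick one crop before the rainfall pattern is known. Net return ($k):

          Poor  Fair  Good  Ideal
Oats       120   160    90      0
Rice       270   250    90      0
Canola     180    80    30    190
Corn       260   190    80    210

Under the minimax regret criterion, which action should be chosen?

Column bests: Poor=270, Fair=250, Good=90, Ideal=210.
Oats regrets: 150, 90, 0, 210 → max 210
Rice regrets: 0, 0, 0, 210 → max 210
Canola regrets: 90, 170, 60, 20 → max 170
Corn regrets: 10, 60, 10, 0 → max 60
Smallest max regret = 60 → Corn.

Corn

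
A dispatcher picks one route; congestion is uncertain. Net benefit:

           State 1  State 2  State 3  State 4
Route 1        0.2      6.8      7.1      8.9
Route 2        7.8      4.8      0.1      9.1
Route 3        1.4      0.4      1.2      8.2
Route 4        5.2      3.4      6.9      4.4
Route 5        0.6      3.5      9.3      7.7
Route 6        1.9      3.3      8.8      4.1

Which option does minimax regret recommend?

Route 4

Column bests: State 1=7.8, State 2=6.8, State 3=9.3, State 4=9.1.
Route 1 regrets: 7.6, 0.0, 2.2, 0.2 → max 7.6
Route 2 regrets: 0.0, 2.0, 9.2, 0.0 → max 9.2
Route 3 regrets: 6.4, 6.4, 8.1, 0.9 → max 8.1
Route 4 regrets: 2.6, 3.4, 2.4, 4.7 → max 4.7
Route 5 regrets: 7.2, 3.3, 0.0, 1.4 → max 7.2
Route 6 regrets: 5.9, 3.5, 0.5, 5.0 → max 5.9
Smallest max regret = 4.7 → Route 4.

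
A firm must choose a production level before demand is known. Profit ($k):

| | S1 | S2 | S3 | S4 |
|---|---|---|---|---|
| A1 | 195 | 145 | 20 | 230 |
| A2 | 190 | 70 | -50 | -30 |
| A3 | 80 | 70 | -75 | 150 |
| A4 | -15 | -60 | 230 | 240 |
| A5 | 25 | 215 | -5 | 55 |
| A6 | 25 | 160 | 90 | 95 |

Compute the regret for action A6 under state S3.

Best payoff under S3 is 230.
Regret = 230 − 90 = 140.

140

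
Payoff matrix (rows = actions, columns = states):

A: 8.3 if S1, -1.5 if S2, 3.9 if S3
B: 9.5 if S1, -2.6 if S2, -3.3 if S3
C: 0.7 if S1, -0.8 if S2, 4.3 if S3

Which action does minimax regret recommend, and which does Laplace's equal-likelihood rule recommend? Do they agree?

Column bests: S1=9.5, S2=-0.8, S3=4.3.
A regrets: 1.2, 0.7, 0.4 → max 1.2
B regrets: 0.0, 1.8, 7.6 → max 7.6
C regrets: 8.8, 0.0, 0.0 → max 8.8
Smallest max regret = 1.2 → A.
Row averages: A=107/30, B=1.2, C=1.4
Highest average = 107/30 → A.

minimax regret → A; laplace → A (agree)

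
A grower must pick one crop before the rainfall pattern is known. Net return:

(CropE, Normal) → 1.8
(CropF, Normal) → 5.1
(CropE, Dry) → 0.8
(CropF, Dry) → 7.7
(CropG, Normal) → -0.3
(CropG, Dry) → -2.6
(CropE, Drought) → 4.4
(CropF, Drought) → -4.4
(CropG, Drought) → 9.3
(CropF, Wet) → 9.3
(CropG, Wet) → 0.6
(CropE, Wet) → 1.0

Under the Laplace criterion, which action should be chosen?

Row averages: CropG=1.75, CropE=2, CropF=4.425
Highest average = 4.425 → CropF.

CropF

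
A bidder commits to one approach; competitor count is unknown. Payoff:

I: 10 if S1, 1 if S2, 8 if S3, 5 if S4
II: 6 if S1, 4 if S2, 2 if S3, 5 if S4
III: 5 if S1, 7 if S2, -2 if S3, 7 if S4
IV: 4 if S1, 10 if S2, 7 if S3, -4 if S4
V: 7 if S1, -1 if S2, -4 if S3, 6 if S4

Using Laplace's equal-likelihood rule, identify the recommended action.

I

Row averages: I=6, II=4.25, III=4.25, IV=4.25, V=2
Highest average = 6 → I.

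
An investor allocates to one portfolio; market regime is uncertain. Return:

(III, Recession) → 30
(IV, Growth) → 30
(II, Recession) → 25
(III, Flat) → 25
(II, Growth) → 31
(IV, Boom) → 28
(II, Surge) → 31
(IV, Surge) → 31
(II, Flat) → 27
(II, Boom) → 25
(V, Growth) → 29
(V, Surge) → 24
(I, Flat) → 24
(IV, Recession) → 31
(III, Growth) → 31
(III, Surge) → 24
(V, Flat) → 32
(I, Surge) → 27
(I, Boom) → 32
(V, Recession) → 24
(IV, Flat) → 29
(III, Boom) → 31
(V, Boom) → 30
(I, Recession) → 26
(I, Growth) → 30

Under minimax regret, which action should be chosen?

Column bests: Recession=31, Flat=32, Growth=31, Boom=32, Surge=31.
I regrets: 5, 8, 1, 0, 4 → max 8
II regrets: 6, 5, 0, 7, 0 → max 7
III regrets: 1, 7, 0, 1, 7 → max 7
IV regrets: 0, 3, 1, 4, 0 → max 4
V regrets: 7, 0, 2, 2, 7 → max 7
Smallest max regret = 4 → IV.

IV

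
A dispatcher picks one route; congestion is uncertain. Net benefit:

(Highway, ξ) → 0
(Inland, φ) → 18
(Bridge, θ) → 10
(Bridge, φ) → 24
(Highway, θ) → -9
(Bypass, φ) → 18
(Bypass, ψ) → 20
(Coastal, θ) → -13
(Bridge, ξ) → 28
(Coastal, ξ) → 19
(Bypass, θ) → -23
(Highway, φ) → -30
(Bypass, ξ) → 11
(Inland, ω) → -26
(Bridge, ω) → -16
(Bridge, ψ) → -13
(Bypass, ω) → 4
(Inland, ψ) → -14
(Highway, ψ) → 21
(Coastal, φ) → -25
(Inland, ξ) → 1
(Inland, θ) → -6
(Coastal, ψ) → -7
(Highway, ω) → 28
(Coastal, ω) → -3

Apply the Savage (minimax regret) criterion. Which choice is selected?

Bypass

Column bests: θ=10, φ=24, ψ=21, ω=28, ξ=28.
Coastal regrets: 23, 49, 28, 31, 9 → max 49
Bypass regrets: 33, 6, 1, 24, 17 → max 33
Highway regrets: 19, 54, 0, 0, 28 → max 54
Inland regrets: 16, 6, 35, 54, 27 → max 54
Bridge regrets: 0, 0, 34, 44, 0 → max 44
Smallest max regret = 33 → Bypass.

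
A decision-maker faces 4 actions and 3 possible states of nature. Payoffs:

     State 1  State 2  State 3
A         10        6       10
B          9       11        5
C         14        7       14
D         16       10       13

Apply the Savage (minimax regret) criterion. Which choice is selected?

Column bests: State 1=16, State 2=11, State 3=14.
A regrets: 6, 5, 4 → max 6
B regrets: 7, 0, 9 → max 9
C regrets: 2, 4, 0 → max 4
D regrets: 0, 1, 1 → max 1
Smallest max regret = 1 → D.

D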